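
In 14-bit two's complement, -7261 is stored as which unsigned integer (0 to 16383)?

7261 in 14 bits: 01110001011101
Invert: 10001110100010
Add 1:  10001110100011 = 9123
(Check: 2^14 - 7261 = 16384 - 7261 = 9123.)

9123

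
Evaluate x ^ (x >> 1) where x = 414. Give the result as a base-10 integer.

337

x = 110011110 = 414
x>>1 = 011001111
XOR  = 101010001 = 337
(x ^ (x >> 1) gives the standard binary-reflected Gray code of x.)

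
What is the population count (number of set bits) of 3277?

3277 = 110011001101
Count the 1s: 1 + 1 + 1 + 1 + 1 + 1 + 1 = 7

7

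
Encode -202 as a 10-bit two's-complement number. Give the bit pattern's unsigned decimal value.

202 in 10 bits: 0011001010
Invert: 1100110101
Add 1:  1100110110 = 822
(Check: 2^10 - 202 = 1024 - 202 = 822.)

822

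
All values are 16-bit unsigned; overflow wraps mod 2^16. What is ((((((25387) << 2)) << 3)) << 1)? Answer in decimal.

51904

25387 = 0110001100101011
→ << 2 (mod 2^16) → 1000110010101100 = 36012
→ << 3 (mod 2^16) → 0110010101100000 = 25952
→ << 1 (mod 2^16) → 1100101011000000 = 51904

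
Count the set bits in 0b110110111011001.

10

n = 110110111011001
Count the 1s: 1 + 1 + 1 + 1 + 1 + 1 + 1 + 1 + 1 + 1 = 10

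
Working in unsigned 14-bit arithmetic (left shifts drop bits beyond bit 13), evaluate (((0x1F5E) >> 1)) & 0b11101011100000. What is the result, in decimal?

0x1F5E = 01111101011110
→ >> 1 → 00111110101111 = 4015
0b11101011100000 = 11101011100000
→ & → 00101010100000 = 2720

2720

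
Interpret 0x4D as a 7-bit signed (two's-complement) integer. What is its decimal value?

-51

pattern = 1001101 (MSB is 1 ⇒ negative)
Invert: 0110010, add 1 → 0110011 = 51, so the value is -51.
(Equivalently: 77 - 2^7 = 77 - 128 = -51.)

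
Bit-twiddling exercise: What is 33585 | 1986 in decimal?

33585 = 1000001100110001
1986 = 0000011111000010
 OR → 1000011111110011 = 34803

34803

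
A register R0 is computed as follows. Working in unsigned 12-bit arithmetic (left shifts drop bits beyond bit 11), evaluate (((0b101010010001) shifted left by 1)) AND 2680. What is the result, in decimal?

32

0b101010010001 = 101010010001
→ shifted left by 1 (mod 2^12) → 010100100010 = 1314
2680 = 101001111000
→ AND → 000000100000 = 32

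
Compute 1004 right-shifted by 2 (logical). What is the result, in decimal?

1004 = 1111101100
shift right by 2 → 0011111011 = 251
(equivalently, floor(1004 / 4))

251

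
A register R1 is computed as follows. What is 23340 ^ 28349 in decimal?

23340 = 101101100101100
28349 = 110111010111101
XOR → 011010110010001 = 13713

13713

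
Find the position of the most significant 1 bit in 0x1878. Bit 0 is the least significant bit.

12

0x1878 = 1100001111000
The topmost 1 is at position 12 (since 2^12 = 4096 ≤ 6264 < 8192).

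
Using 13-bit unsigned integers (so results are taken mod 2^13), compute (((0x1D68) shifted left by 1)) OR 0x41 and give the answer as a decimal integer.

6865

0x1D68 = 1110101101000
→ shifted left by 1 (mod 2^13) → 1101011010000 = 6864
0x41 = 0000001000001
→ OR → 1101011010001 = 6865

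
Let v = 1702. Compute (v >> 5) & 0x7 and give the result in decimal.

v = 011010100110
Shift right by 5: 0110101
Mask low 3 bits: 101 = 5

5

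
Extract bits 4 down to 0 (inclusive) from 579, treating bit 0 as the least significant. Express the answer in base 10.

v = 01001000011
Shift right by 0: 01001000011
Mask low 5 bits: 00011 = 3

3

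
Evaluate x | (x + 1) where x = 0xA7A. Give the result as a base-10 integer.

x = 101001111010 = 2682
x + 1 = 101001111011
OR    = 101001111011 = 2683
(x | (x + 1) sets the lowest cleared bit.)

2683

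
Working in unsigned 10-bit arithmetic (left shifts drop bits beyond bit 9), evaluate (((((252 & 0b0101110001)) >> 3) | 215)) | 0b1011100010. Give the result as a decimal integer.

767

252 = 0011111100
0b0101110001 = 0101110001
→ & → 0001110000 = 112
→ >> 3 → 0000001110 = 14
215 = 0011010111
→ | → 0011011111 = 223
0b1011100010 = 1011100010
→ | → 1011111111 = 767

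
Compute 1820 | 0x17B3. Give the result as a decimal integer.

6079

1820 = 0011100011100
0x17B3 = 1011110110011
 OR → 1011110111111 = 6079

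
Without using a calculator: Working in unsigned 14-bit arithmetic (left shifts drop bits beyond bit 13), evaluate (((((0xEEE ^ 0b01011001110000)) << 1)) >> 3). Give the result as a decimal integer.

0xEEE = 00111011101110
0b01011001110000 = 01011001110000
→ ^ → 01100010011110 = 6302
→ << 1 (mod 2^14) → 11000100111100 = 12604
→ >> 3 → 00011000100111 = 1575

1575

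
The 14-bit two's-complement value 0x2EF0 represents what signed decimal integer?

pattern = 10111011110000 (MSB is 1 ⇒ negative)
Invert: 01000100001111, add 1 → 01000100010000 = 4368, so the value is -4368.
(Equivalently: 12016 - 2^14 = 12016 - 16384 = -4368.)

-4368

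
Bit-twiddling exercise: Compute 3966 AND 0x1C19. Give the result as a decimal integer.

3966 = 0111101111110
0x1C19 = 1110000011001
AND → 0110000011000 = 3096

3096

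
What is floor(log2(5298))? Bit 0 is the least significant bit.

5298 = 1010010110010
The topmost 1 is at position 12 (since 2^12 = 4096 ≤ 5298 < 8192).

12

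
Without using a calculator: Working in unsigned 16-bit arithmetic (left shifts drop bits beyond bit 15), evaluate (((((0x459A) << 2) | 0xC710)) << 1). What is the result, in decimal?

0x459A = 0100010110011010
→ << 2 (mod 2^16) → 0001011001101000 = 5736
0xC710 = 1100011100010000
→ | → 1101011101111000 = 55160
→ << 1 (mod 2^16) → 1010111011110000 = 44784

44784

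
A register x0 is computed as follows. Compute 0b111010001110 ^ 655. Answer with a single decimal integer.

a = 111010001110
655 = 001010001111
XOR → 110000000001 = 3073

3073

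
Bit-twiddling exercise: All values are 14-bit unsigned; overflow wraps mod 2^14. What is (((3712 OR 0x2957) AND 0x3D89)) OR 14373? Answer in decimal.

3712 = 00111010000000
0x2957 = 10100101010111
→ OR → 10111111010111 = 12247
0x3D89 = 11110110001001
→ AND → 10110110000001 = 11649
14373 = 11100000100101
→ OR → 11110110100101 = 15781

15781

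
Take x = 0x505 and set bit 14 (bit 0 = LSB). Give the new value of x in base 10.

x = 000010100000101
bit 14 is currently 0; set it via x | (1 << 14) = x | 16384
→ 100010100000101 = 17669

17669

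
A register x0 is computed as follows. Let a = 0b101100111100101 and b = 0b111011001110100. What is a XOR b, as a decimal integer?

12177

a = 101100111100101
b = 111011001110100
XOR → 010111110010001 = 12177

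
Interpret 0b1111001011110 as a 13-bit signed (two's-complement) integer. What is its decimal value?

pattern = 1111001011110 (MSB is 1 ⇒ negative)
Invert: 0000110100001, add 1 → 0000110100010 = 418, so the value is -418.
(Equivalently: 7774 - 2^13 = 7774 - 8192 = -418.)

-418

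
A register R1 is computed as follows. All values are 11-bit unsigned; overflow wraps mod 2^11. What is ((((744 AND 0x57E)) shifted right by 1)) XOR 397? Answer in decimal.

441

744 = 01011101000
0x57E = 10101111110
→ AND → 00001101000 = 104
→ shifted right by 1 → 00000110100 = 52
397 = 00110001101
→ XOR → 00110111001 = 441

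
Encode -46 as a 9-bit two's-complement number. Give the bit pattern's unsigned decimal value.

466

46 in 9 bits: 000101110
Invert: 111010001
Add 1:  111010010 = 466
(Check: 2^9 - 46 = 512 - 46 = 466.)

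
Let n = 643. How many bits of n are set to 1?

4

643 = 1010000011
Count the 1s: 1 + 1 + 1 + 1 = 4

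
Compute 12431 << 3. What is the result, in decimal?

12431 = 00011000010001111
shift left by 3 → 11000010001111000 = 99448
(equivalently, 12431 × 2^3 = 12431 × 8)

99448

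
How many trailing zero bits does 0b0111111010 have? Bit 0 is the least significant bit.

0b0111111010 = 111111010
Trailing zeros: 1, so the lowest set bit is bit 1 (value 2).

1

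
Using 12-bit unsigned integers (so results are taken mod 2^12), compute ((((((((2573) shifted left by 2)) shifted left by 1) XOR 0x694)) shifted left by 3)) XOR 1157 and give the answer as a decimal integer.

869

2573 = 101000001101
→ shifted left by 2 (mod 2^12) → 100000110100 = 2100
→ shifted left by 1 (mod 2^12) → 000001101000 = 104
0x694 = 011010010100
→ XOR → 011011111100 = 1788
→ shifted left by 3 (mod 2^12) → 011111100000 = 2016
1157 = 010010000101
→ XOR → 001101100101 = 869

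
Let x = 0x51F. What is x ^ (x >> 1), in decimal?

1936

x = 10100011111 = 1311
x>>1 = 01010001111
XOR  = 11110010000 = 1936
(x ^ (x >> 1) gives the standard binary-reflected Gray code of x.)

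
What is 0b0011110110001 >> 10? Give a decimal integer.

x = 11110110001
shift right by 10 → 00000000001 = 1
(equivalently, floor(1969 / 1024))

1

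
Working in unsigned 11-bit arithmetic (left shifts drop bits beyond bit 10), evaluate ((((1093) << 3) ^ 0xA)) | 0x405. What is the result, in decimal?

1093 = 10001000101
→ << 3 (mod 2^11) → 01000101000 = 552
0xA = 00000001010
→ ^ → 01000100010 = 546
0x405 = 10000000101
→ | → 11000100111 = 1575

1575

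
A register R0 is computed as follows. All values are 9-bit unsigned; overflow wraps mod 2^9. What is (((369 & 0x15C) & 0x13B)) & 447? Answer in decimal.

369 = 101110001
0x15C = 101011100
→ & → 101010000 = 336
0x13B = 100111011
→ & → 100010000 = 272
447 = 110111111
→ & → 100010000 = 272

272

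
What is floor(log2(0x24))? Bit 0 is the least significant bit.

0x24 = 100100
The topmost 1 is at position 5 (since 2^5 = 32 ≤ 36 < 64).

5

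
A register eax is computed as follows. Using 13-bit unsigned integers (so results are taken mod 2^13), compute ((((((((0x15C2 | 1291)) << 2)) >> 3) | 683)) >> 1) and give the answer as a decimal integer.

375

0x15C2 = 1010111000010
1291 = 0010100001011
→ | → 1010111001011 = 5579
→ << 2 (mod 2^13) → 1011100101100 = 5932
→ >> 3 → 0001011100101 = 741
683 = 0001010101011
→ | → 0001011101111 = 751
→ >> 1 → 0000101110111 = 375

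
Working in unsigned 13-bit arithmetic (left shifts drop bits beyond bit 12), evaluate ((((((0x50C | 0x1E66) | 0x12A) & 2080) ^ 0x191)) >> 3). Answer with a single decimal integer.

310

0x50C = 0010100001100
0x1E66 = 1111001100110
→ | → 1111101101110 = 8046
0x12A = 0000100101010
→ | → 1111101101110 = 8046
2080 = 0100000100000
→ & → 0100000100000 = 2080
0x191 = 0000110010001
→ ^ → 0100110110001 = 2481
→ >> 3 → 0000100110110 = 310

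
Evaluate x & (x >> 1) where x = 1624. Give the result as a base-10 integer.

x = 11001011000 = 1624
x>>1 = 01100101100
AND  = 01000001000 = 520
(x & (x >> 1) has a 1 wherever x has two consecutive 1 bits.)

520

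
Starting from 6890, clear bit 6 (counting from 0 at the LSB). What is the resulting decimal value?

6826

x = 01101011101010
bit 6 is currently 1; clear it via x & ~(1 << 6) = x & ~64
→ 01101010101010 = 6826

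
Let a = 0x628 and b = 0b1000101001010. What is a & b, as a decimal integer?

8

0x628 = 0011000101000
b = 1000101001010
AND → 0000000001000 = 8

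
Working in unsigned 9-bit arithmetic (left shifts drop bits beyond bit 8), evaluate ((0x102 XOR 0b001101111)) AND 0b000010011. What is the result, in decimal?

0x102 = 100000010
0b001101111 = 001101111
→ XOR → 101101101 = 365
0b000010011 = 000010011
→ AND → 000000001 = 1

1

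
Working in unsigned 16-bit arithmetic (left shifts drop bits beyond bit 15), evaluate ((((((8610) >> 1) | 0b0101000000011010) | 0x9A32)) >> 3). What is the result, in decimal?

8610 = 0010000110100010
→ >> 1 → 0001000011010001 = 4305
0b0101000000011010 = 0101000000011010
→ | → 0101000011011011 = 20699
0x9A32 = 1001101000110010
→ | → 1101101011111011 = 56059
→ >> 3 → 0001101101011111 = 7007

7007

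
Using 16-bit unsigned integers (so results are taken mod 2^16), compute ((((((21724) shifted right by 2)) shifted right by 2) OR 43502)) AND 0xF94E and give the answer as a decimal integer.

43342

21724 = 0101010011011100
→ shifted right by 2 → 0001010100110111 = 5431
→ shifted right by 2 → 0000010101001101 = 1357
43502 = 1010100111101110
→ OR → 1010110111101111 = 44527
0xF94E = 1111100101001110
→ AND → 1010100101001110 = 43342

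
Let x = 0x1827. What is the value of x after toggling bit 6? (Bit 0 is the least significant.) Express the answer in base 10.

6247

x = 01100000100111
bit 6 is currently 0; toggle it via x ^ (1 << 6) = x ^ 64
→ 01100001100111 = 6247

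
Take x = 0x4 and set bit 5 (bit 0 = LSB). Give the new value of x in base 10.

x = 0000000100
bit 5 is currently 0; set it via x | (1 << 5) = x | 32
→ 0000100100 = 36

36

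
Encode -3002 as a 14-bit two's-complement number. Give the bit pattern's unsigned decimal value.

13382

3002 in 14 bits: 00101110111010
Invert: 11010001000101
Add 1:  11010001000110 = 13382
(Check: 2^14 - 3002 = 16384 - 3002 = 13382.)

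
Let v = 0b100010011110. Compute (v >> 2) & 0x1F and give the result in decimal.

v = 100010011110
Shift right by 2: 1000100111
Mask low 5 bits: 00111 = 7

7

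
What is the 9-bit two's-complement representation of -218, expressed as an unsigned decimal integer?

218 in 9 bits: 011011010
Invert: 100100101
Add 1:  100100110 = 294
(Check: 2^9 - 218 = 512 - 218 = 294.)

294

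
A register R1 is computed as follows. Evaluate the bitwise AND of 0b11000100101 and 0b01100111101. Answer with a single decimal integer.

a = 11000100101
b = 01100111101
AND → 01000100101 = 549

549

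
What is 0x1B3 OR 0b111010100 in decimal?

0x1B3 = 110110011
b = 111010100
 OR → 111110111 = 503

503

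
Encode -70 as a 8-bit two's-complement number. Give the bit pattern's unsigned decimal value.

186

70 in 8 bits: 01000110
Invert: 10111001
Add 1:  10111010 = 186
(Check: 2^8 - 70 = 256 - 70 = 186.)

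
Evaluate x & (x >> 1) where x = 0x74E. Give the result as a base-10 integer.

x = 11101001110 = 1870
x>>1 = 01110100111
AND  = 01100000110 = 774
(x & (x >> 1) has a 1 wherever x has two consecutive 1 bits.)

774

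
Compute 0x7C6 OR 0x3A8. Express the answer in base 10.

2030

0x7C6 = 11111000110
0x3A8 = 01110101000
 OR → 11111101110 = 2030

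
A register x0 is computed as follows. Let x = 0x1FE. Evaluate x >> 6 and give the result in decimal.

7

0x1FE = 111111110
shift right by 6 → 000000111 = 7
(equivalently, floor(510 / 64))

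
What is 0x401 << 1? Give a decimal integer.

2050

0x401 = 010000000001
shift left by 1 → 100000000010 = 2050
(equivalently, 1025 × 2^1 = 1025 × 2)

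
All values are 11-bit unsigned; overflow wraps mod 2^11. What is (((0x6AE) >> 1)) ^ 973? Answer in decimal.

0x6AE = 11010101110
→ >> 1 → 01101010111 = 855
973 = 01111001101
→ ^ → 00010011010 = 154

154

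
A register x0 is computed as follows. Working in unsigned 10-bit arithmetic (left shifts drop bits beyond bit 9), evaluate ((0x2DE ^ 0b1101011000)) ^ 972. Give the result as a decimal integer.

0x2DE = 1011011110
0b1101011000 = 1101011000
→ ^ → 0110000110 = 390
972 = 1111001100
→ ^ → 1001001010 = 586

586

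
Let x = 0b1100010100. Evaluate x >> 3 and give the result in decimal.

98

x = 1100010100
shift right by 3 → 0001100010 = 98
(equivalently, floor(788 / 8))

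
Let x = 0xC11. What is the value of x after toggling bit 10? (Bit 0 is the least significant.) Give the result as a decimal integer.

x = 110000010001
bit 10 is currently 1; toggle it via x ^ (1 << 10) = x ^ 1024
→ 100000010001 = 2065

2065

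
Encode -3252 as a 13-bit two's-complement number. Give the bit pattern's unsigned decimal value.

3252 in 13 bits: 0110010110100
Invert: 1001101001011
Add 1:  1001101001100 = 4940
(Check: 2^13 - 3252 = 8192 - 3252 = 4940.)

4940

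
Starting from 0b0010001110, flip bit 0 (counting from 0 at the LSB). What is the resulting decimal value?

x = 0010001110
bit 0 is currently 0; toggle it via x ^ (1 << 0) = x ^ 1
→ 0010001111 = 143

143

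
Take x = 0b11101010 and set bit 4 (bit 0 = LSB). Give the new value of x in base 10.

x = 11101010
bit 4 is currently 0; set it via x | (1 << 4) = x | 16
→ 11111010 = 250

250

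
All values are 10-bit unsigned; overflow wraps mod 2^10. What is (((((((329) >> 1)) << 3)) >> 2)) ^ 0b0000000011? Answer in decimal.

75

329 = 0101001001
→ >> 1 → 0010100100 = 164
→ << 3 (mod 2^10) → 0100100000 = 288
→ >> 2 → 0001001000 = 72
0b0000000011 = 0000000011
→ ^ → 0001001011 = 75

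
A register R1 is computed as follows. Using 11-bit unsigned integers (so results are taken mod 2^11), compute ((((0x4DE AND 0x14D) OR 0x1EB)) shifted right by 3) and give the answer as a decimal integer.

61

0x4DE = 10011011110
0x14D = 00101001101
→ AND → 00001001100 = 76
0x1EB = 00111101011
→ OR → 00111101111 = 495
→ shifted right by 3 → 00000111101 = 61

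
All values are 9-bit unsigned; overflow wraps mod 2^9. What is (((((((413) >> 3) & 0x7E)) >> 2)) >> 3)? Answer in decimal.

413 = 110011101
→ >> 3 → 000110011 = 51
0x7E = 001111110
→ & → 000110010 = 50
→ >> 2 → 000001100 = 12
→ >> 3 → 000000001 = 1

1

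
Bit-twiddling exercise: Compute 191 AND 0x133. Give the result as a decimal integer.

191 = 010111111
0x133 = 100110011
AND → 000110011 = 51

51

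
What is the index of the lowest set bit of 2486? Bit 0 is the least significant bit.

1

2486 = 100110110110
Trailing zeros: 1, so the lowest set bit is bit 1 (value 2).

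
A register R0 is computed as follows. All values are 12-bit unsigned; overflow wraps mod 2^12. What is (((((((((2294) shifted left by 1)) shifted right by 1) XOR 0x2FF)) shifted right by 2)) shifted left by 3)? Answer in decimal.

2294 = 100011110110
→ shifted left by 1 (mod 2^12) → 000111101100 = 492
→ shifted right by 1 → 000011110110 = 246
0x2FF = 001011111111
→ XOR → 001000001001 = 521
→ shifted right by 2 → 000010000010 = 130
→ shifted left by 3 (mod 2^12) → 010000010000 = 1040

1040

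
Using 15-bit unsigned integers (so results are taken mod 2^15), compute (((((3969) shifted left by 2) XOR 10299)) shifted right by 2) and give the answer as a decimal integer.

1423

3969 = 000111110000001
→ shifted left by 2 (mod 2^15) → 011111000000100 = 15876
10299 = 010100000111011
→ XOR → 001011000111111 = 5695
→ shifted right by 2 → 000010110001111 = 1423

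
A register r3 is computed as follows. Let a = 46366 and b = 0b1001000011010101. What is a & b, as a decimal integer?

46366 = 1011010100011110
b = 1001000011010101
AND → 1001000000010100 = 36884

36884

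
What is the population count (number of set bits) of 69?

69 = 1000101
Count the 1s: 1 + 1 + 1 = 3

3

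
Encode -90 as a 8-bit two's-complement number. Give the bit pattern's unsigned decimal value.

166

90 in 8 bits: 01011010
Invert: 10100101
Add 1:  10100110 = 166
(Check: 2^8 - 90 = 256 - 90 = 166.)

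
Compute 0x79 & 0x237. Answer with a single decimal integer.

0x79 = 0001111001
0x237 = 1000110111
AND → 0000110001 = 49

49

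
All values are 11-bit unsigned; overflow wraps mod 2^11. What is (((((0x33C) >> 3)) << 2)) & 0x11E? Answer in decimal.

0x33C = 01100111100
→ >> 3 → 00001100111 = 103
→ << 2 (mod 2^11) → 00110011100 = 412
0x11E = 00100011110
→ & → 00100011100 = 284

284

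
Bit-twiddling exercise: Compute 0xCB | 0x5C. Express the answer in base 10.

223

0xCB = 11001011
0x5C = 01011100
 OR → 11011111 = 223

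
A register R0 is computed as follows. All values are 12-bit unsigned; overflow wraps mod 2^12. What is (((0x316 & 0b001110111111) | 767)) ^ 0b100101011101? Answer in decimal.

0x316 = 001100010110
0b001110111111 = 001110111111
→ & → 001100010110 = 790
767 = 001011111111
→ | → 001111111111 = 1023
0b100101011101 = 100101011101
→ ^ → 101010100010 = 2722

2722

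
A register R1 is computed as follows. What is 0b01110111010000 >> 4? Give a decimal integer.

477

x = 1110111010000
shift right by 4 → 0000111011101 = 477
(equivalently, floor(7632 / 16))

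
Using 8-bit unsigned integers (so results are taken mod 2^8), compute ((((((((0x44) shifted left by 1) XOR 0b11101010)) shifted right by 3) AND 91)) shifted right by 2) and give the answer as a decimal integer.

2

0x44 = 01000100
→ shifted left by 1 (mod 2^8) → 10001000 = 136
0b11101010 = 11101010
→ XOR → 01100010 = 98
→ shifted right by 3 → 00001100 = 12
91 = 01011011
→ AND → 00001000 = 8
→ shifted right by 2 → 00000010 = 2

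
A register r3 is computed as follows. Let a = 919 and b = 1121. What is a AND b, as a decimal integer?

919 = 01110010111
1121 = 10001100001
AND → 00000000001 = 1

1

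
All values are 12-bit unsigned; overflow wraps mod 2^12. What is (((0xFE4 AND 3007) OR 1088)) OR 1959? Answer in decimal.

0xFE4 = 111111100100
3007 = 101110111111
→ AND → 101110100100 = 2980
1088 = 010001000000
→ OR → 111111100100 = 4068
1959 = 011110100111
→ OR → 111111100111 = 4071

4071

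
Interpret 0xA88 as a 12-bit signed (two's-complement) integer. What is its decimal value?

-1400

pattern = 101010001000 (MSB is 1 ⇒ negative)
Invert: 010101110111, add 1 → 010101111000 = 1400, so the value is -1400.
(Equivalently: 2696 - 2^12 = 2696 - 4096 = -1400.)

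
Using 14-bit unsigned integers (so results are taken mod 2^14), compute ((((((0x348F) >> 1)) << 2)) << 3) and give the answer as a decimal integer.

0x348F = 11010010001111
→ >> 1 → 01101001000111 = 6727
→ << 2 (mod 2^14) → 10100100011100 = 10524
→ << 3 (mod 2^14) → 00100011100000 = 2272

2272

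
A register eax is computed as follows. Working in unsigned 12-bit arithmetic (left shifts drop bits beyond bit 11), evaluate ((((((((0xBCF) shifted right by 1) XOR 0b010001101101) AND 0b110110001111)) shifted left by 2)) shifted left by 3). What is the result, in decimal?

0xBCF = 101111001111
→ shifted right by 1 → 010111100111 = 1511
0b010001101101 = 010001101101
→ XOR → 000110001010 = 394
0b110110001111 = 110110001111
→ AND → 000110001010 = 394
→ shifted left by 2 (mod 2^12) → 011000101000 = 1576
→ shifted left by 3 (mod 2^12) → 000101000000 = 320

320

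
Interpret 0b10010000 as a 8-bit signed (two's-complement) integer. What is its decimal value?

-112

pattern = 10010000 (MSB is 1 ⇒ negative)
Invert: 01101111, add 1 → 01110000 = 112, so the value is -112.
(Equivalently: 144 - 2^8 = 144 - 256 = -112.)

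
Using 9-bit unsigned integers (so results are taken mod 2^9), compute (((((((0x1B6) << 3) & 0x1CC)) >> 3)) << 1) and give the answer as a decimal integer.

96

0x1B6 = 110110110
→ << 3 (mod 2^9) → 110110000 = 432
0x1CC = 111001100
→ & → 110000000 = 384
→ >> 3 → 000110000 = 48
→ << 1 (mod 2^9) → 001100000 = 96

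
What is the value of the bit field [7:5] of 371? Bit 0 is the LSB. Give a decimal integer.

v = 101110011
Shift right by 5: 1011
Mask low 3 bits: 011 = 3

3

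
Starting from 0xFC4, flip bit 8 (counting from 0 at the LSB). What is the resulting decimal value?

x = 00111111000100
bit 8 is currently 1; toggle it via x ^ (1 << 8) = x ^ 256
→ 00111011000100 = 3780

3780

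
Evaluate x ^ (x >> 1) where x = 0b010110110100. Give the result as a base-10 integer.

x = 10110110100 = 1460
x>>1 = 01011011010
XOR  = 11101101110 = 1902
(x ^ (x >> 1) gives the standard binary-reflected Gray code of x.)

1902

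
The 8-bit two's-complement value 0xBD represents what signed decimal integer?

pattern = 10111101 (MSB is 1 ⇒ negative)
Invert: 01000010, add 1 → 01000011 = 67, so the value is -67.
(Equivalently: 189 - 2^8 = 189 - 256 = -67.)

-67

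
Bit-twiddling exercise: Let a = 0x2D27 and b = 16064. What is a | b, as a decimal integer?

0x2D27 = 10110100100111
16064 = 11111011000000
 OR → 11111111100111 = 16359

16359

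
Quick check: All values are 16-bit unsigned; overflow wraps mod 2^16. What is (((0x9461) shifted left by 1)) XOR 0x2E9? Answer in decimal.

10795

0x9461 = 1001010001100001
→ shifted left by 1 (mod 2^16) → 0010100011000010 = 10434
0x2E9 = 0000001011101001
→ XOR → 0010101000101011 = 10795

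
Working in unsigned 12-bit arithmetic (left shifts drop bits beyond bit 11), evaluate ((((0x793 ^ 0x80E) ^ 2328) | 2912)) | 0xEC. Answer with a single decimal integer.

4077

0x793 = 011110010011
0x80E = 100000001110
→ ^ → 111110011101 = 3997
2328 = 100100011000
→ ^ → 011010000101 = 1669
2912 = 101101100000
→ | → 111111100101 = 4069
0xEC = 000011101100
→ | → 111111101101 = 4077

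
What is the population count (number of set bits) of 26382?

26382 = 110011100001110
Count the 1s: 1 + 1 + 1 + 1 + 1 + 1 + 1 + 1 = 8

8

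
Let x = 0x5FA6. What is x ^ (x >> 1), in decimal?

x = 101111110100110 = 24486
x>>1 = 010111111010011
XOR  = 111000001110101 = 28789
(x ^ (x >> 1) gives the standard binary-reflected Gray code of x.)

28789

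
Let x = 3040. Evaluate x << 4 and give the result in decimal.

3040 = 0000101111100000
shift left by 4 → 1011111000000000 = 48640
(equivalently, 3040 × 2^4 = 3040 × 16)

48640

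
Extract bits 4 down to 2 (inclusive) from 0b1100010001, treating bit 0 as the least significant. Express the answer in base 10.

4

v = 1100010001
Shift right by 2: 11000100
Mask low 3 bits: 100 = 4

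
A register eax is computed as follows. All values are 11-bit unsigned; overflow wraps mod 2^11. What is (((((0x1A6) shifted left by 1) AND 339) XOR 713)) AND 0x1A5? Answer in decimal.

0x1A6 = 00110100110
→ shifted left by 1 (mod 2^11) → 01101001100 = 844
339 = 00101010011
→ AND → 00101000000 = 320
713 = 01011001001
→ XOR → 01110001001 = 905
0x1A5 = 00110100101
→ AND → 00110000001 = 385

385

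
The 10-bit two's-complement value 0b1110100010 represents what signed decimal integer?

-94

pattern = 1110100010 (MSB is 1 ⇒ negative)
Invert: 0001011101, add 1 → 0001011110 = 94, so the value is -94.
(Equivalently: 930 - 2^10 = 930 - 1024 = -94.)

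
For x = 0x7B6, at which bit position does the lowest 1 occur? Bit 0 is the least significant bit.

1

0x7B6 = 11110110110
Trailing zeros: 1, so the lowest set bit is bit 1 (value 2).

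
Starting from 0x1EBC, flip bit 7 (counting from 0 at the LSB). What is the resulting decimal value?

x = 1111010111100
bit 7 is currently 1; toggle it via x ^ (1 << 7) = x ^ 128
→ 1111000111100 = 7740

7740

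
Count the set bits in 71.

71 = 1000111
Count the 1s: 1 + 1 + 1 + 1 = 4

4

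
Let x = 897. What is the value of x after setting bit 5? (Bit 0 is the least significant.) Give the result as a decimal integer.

929

x = 1110000001
bit 5 is currently 0; set it via x | (1 << 5) = x | 32
→ 1110100001 = 929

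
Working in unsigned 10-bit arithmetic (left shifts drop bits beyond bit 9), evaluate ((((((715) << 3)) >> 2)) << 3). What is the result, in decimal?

715 = 1011001011
→ << 3 (mod 2^10) → 1001011000 = 600
→ >> 2 → 0010010110 = 150
→ << 3 (mod 2^10) → 0010110000 = 176

176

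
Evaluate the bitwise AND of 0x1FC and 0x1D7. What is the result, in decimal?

468

0x1FC = 111111100
0x1D7 = 111010111
AND → 111010100 = 468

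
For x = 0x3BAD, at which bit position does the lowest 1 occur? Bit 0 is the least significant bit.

0x3BAD = 11101110101101
Trailing zeros: 0, so the lowest set bit is bit 0 (value 1).

0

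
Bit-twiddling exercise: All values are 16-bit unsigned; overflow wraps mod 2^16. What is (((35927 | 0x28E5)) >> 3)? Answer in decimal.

5534

35927 = 1000110001010111
0x28E5 = 0010100011100101
→ | → 1010110011110111 = 44279
→ >> 3 → 0001010110011110 = 5534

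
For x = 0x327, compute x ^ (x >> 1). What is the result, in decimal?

x = 1100100111 = 807
x>>1 = 0110010011
XOR  = 1010110100 = 692
(x ^ (x >> 1) gives the standard binary-reflected Gray code of x.)

692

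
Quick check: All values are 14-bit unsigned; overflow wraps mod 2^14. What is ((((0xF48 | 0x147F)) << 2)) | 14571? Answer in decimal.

0xF48 = 00111101001000
0x147F = 01010001111111
→ | → 01111101111111 = 8063
→ << 2 (mod 2^14) → 11110111111100 = 15868
14571 = 11100011101011
→ | → 11110111111111 = 15871

15871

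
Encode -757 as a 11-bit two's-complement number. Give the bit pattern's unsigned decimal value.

1291

757 in 11 bits: 01011110101
Invert: 10100001010
Add 1:  10100001011 = 1291
(Check: 2^11 - 757 = 2048 - 757 = 1291.)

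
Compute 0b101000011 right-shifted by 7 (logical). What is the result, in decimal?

x = 101000011
shift right by 7 → 000000010 = 2
(equivalently, floor(323 / 128))

2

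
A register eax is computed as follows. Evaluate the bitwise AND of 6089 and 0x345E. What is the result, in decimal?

5192

6089 = 01011111001001
0x345E = 11010001011110
AND → 01010001001000 = 5192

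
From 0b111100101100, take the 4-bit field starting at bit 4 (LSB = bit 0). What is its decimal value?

v = 111100101100
Shift right by 4: 11110010
Mask low 4 bits: 0010 = 2

2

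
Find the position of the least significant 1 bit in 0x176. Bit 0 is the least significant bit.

0x176 = 101110110
Trailing zeros: 1, so the lowest set bit is bit 1 (value 2).

1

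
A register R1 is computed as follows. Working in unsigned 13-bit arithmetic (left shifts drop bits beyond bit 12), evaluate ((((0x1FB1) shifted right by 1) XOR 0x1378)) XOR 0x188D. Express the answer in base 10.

1069

0x1FB1 = 1111110110001
→ shifted right by 1 → 0111111011000 = 4056
0x1378 = 1001101111000
→ XOR → 1110010100000 = 7328
0x188D = 1100010001101
→ XOR → 0010000101101 = 1069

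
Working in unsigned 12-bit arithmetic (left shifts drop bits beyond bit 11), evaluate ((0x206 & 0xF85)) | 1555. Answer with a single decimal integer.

1559

0x206 = 001000000110
0xF85 = 111110000101
→ & → 001000000100 = 516
1555 = 011000010011
→ | → 011000010111 = 1559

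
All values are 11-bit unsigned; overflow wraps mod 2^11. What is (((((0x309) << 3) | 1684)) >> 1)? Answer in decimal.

878

0x309 = 01100001001
→ << 3 (mod 2^11) → 00001001000 = 72
1684 = 11010010100
→ | → 11011011100 = 1756
→ >> 1 → 01101101110 = 878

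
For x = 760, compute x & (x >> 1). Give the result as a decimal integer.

x = 1011111000 = 760
x>>1 = 0101111100
AND  = 0001111000 = 120
(x & (x >> 1) has a 1 wherever x has two consecutive 1 bits.)

120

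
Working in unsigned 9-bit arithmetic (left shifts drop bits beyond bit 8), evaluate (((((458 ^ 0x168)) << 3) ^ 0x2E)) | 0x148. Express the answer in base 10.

458 = 111001010
0x168 = 101101000
→ ^ → 010100010 = 162
→ << 3 (mod 2^9) → 100010000 = 272
0x2E = 000101110
→ ^ → 100111110 = 318
0x148 = 101001000
→ | → 101111110 = 382

382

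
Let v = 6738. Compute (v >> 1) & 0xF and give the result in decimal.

9

v = 1101001010010
Shift right by 1: 110100101001
Mask low 4 bits: 1001 = 9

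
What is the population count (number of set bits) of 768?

768 = 1100000000
Count the 1s: 1 + 1 = 2

2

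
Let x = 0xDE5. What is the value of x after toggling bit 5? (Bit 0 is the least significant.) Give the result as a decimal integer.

3525

x = 0110111100101
bit 5 is currently 1; toggle it via x ^ (1 << 5) = x ^ 32
→ 0110111000101 = 3525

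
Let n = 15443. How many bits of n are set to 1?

15443 = 11110001010011
Count the 1s: 1 + 1 + 1 + 1 + 1 + 1 + 1 + 1 = 8

8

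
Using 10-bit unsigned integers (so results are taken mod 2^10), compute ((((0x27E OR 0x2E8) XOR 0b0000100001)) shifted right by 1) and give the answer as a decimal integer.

0x27E = 1001111110
0x2E8 = 1011101000
→ OR → 1011111110 = 766
0b0000100001 = 0000100001
→ XOR → 1011011111 = 735
→ shifted right by 1 → 0101101111 = 367

367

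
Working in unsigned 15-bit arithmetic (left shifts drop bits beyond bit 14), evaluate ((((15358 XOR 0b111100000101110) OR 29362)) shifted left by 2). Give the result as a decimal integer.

15358 = 011101111111110
0b111100000101110 = 111100000101110
→ XOR → 100001111010000 = 17360
29362 = 111001010110010
→ OR → 111001111110010 = 29682
→ shifted left by 2 (mod 2^15) → 100111111001000 = 20424

20424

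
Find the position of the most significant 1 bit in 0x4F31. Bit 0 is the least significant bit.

14

0x4F31 = 100111100110001
The topmost 1 is at position 14 (since 2^14 = 16384 ≤ 20273 < 32768).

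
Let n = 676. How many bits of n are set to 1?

4

676 = 1010100100
Count the 1s: 1 + 1 + 1 + 1 = 4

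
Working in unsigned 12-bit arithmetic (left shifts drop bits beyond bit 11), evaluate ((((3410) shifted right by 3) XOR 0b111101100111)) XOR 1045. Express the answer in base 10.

3410 = 110101010010
→ shifted right by 3 → 000110101010 = 426
0b111101100111 = 111101100111
→ XOR → 111011001101 = 3789
1045 = 010000010101
→ XOR → 101011011000 = 2776

2776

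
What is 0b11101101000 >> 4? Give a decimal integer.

118

x = 11101101000
shift right by 4 → 00001110110 = 118
(equivalently, floor(1896 / 16))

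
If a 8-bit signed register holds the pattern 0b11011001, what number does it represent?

-39

pattern = 11011001 (MSB is 1 ⇒ negative)
Invert: 00100110, add 1 → 00100111 = 39, so the value is -39.
(Equivalently: 217 - 2^8 = 217 - 256 = -39.)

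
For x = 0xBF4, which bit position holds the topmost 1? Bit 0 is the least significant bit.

11

0xBF4 = 101111110100
The topmost 1 is at position 11 (since 2^11 = 2048 ≤ 3060 < 4096).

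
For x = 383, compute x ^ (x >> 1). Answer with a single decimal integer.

x = 101111111 = 383
x>>1 = 010111111
XOR  = 111000000 = 448
(x ^ (x >> 1) gives the standard binary-reflected Gray code of x.)

448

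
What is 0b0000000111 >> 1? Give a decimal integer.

3

x = 111
shift right by 1 → 011 = 3
(equivalently, floor(7 / 2))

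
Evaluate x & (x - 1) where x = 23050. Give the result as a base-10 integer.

x = 101101000001010 = 23050
x - 1 = 101101000001001
AND   = 101101000001000 = 23048
(x & (x - 1) clears the lowest set bit of x.)

23048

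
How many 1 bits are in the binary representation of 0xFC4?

0xFC4 = 111111000100
Count the 1s: 1 + 1 + 1 + 1 + 1 + 1 + 1 = 7

7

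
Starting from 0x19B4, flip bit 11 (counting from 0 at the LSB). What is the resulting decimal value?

x = 1100110110100
bit 11 is currently 1; toggle it via x ^ (1 << 11) = x ^ 2048
→ 1000110110100 = 4532

4532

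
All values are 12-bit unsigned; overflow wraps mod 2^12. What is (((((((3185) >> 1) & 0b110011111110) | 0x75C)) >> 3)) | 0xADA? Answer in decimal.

3185 = 110001110001
→ >> 1 → 011000111000 = 1592
0b110011111110 = 110011111110
→ & → 010000111000 = 1080
0x75C = 011101011100
→ | → 011101111100 = 1916
→ >> 3 → 000011101111 = 239
0xADA = 101011011010
→ | → 101011111111 = 2815

2815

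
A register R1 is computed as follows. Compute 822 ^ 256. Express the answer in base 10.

822 = 1100110110
256 = 0100000000
XOR → 1000110110 = 566

566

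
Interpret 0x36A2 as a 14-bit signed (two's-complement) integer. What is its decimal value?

-2398

pattern = 11011010100010 (MSB is 1 ⇒ negative)
Invert: 00100101011101, add 1 → 00100101011110 = 2398, so the value is -2398.
(Equivalently: 13986 - 2^14 = 13986 - 16384 = -2398.)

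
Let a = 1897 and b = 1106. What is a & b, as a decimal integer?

1897 = 11101101001
1106 = 10001010010
AND → 10001000000 = 1088

1088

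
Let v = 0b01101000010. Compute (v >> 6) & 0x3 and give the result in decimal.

1

v = 01101000010
Shift right by 6: 01101
Mask low 2 bits: 01 = 1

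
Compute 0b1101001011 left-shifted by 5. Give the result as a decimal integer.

26976

x = 000001101001011
shift left by 5 → 110100101100000 = 26976
(equivalently, 843 × 2^5 = 843 × 32)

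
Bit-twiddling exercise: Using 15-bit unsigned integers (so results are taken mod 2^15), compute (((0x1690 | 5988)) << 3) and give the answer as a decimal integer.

0x1690 = 001011010010000
5988 = 001011101100100
→ | → 001011111110100 = 6132
→ << 3 (mod 2^15) → 011111110100000 = 16288

16288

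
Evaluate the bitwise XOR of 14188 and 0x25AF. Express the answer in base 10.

14188 = 11011101101100
0x25AF = 10010110101111
XOR → 01001011000011 = 4803

4803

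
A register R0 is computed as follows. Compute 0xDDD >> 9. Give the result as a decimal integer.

0xDDD = 110111011101
shift right by 9 → 000000000110 = 6
(equivalently, floor(3549 / 512))

6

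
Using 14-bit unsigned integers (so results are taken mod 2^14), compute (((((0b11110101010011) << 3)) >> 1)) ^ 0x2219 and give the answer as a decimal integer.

0b11110101010011 = 11110101010011
→ << 3 (mod 2^14) → 10101010011000 = 10904
→ >> 1 → 01010101001100 = 5452
0x2219 = 10001000011001
→ ^ → 11011101010101 = 14165

14165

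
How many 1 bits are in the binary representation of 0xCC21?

6

0xCC21 = 1100110000100001
Count the 1s: 1 + 1 + 1 + 1 + 1 + 1 = 6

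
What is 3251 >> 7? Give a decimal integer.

25

3251 = 110010110011
shift right by 7 → 000000011001 = 25
(equivalently, floor(3251 / 128))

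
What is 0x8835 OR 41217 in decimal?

43317

0x8835 = 1000100000110101
41217 = 1010000100000001
 OR → 1010100100110101 = 43317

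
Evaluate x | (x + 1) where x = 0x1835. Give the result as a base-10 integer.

6199

x = 1100000110101 = 6197
x + 1 = 1100000110110
OR    = 1100000110111 = 6199
(x | (x + 1) sets the lowest cleared bit.)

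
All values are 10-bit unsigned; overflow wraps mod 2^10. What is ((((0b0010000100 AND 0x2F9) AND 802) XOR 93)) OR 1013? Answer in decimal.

1021

0b0010000100 = 0010000100
0x2F9 = 1011111001
→ AND → 0010000000 = 128
802 = 1100100010
→ AND → 0000000000 = 0
93 = 0001011101
→ XOR → 0001011101 = 93
1013 = 1111110101
→ OR → 1111111101 = 1021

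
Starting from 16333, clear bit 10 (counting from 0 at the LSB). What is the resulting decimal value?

x = 11111111001101
bit 10 is currently 1; clear it via x & ~(1 << 10) = x & ~1024
→ 11101111001101 = 15309

15309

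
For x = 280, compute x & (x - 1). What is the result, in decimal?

x = 100011000 = 280
x - 1 = 100010111
AND   = 100010000 = 272
(x & (x - 1) clears the lowest set bit of x.)

272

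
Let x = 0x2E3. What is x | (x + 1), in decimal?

x = 1011100011 = 739
x + 1 = 1011100100
OR    = 1011100111 = 743
(x | (x + 1) sets the lowest cleared bit.)

743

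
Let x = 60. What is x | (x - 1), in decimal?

63

x = 111100 = 60
x - 1 = 111011
OR    = 111111 = 63
(x | (x - 1) sets all bits below the lowest set bit.)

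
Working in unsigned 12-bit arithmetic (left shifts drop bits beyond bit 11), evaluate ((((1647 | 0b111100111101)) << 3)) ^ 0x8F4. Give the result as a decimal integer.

1647 = 011001101111
0b111100111101 = 111100111101
→ | → 111101111111 = 3967
→ << 3 (mod 2^12) → 101111111000 = 3064
0x8F4 = 100011110100
→ ^ → 001100001100 = 780

780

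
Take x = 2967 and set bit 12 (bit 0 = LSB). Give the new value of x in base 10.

x = 0101110010111
bit 12 is currently 0; set it via x | (1 << 12) = x | 4096
→ 1101110010111 = 7063

7063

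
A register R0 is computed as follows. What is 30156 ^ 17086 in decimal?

30156 = 111010111001100
17086 = 100001010111110
XOR → 011011101110010 = 14194

14194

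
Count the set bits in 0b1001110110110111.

11

n = 1001110110110111
Count the 1s: 1 + 1 + 1 + 1 + 1 + 1 + 1 + 1 + 1 + 1 + 1 = 11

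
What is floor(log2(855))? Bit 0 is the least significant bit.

855 = 1101010111
The topmost 1 is at position 9 (since 2^9 = 512 ≤ 855 < 1024).

9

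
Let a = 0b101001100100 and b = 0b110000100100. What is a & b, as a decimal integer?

a = 101001100100
b = 110000100100
AND → 100000100100 = 2084

2084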